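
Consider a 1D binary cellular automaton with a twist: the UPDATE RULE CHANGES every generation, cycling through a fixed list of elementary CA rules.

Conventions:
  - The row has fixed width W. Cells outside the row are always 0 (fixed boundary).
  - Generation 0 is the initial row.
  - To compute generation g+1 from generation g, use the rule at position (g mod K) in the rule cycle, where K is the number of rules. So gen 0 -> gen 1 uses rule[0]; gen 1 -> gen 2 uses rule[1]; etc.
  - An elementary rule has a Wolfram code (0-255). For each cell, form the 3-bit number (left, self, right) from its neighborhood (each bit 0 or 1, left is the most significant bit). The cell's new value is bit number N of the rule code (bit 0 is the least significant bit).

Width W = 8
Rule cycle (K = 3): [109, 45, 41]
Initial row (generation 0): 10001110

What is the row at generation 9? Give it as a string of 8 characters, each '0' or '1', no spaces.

Answer: 10000000

Derivation:
Gen 0: 10001110
Gen 1 (rule 109): 10101010
Gen 2 (rule 45): 11111110
Gen 3 (rule 41): 10000000
Gen 4 (rule 109): 10111111
Gen 5 (rule 45): 11100000
Gen 6 (rule 41): 10001111
Gen 7 (rule 109): 10101001
Gen 8 (rule 45): 11111001
Gen 9 (rule 41): 10000000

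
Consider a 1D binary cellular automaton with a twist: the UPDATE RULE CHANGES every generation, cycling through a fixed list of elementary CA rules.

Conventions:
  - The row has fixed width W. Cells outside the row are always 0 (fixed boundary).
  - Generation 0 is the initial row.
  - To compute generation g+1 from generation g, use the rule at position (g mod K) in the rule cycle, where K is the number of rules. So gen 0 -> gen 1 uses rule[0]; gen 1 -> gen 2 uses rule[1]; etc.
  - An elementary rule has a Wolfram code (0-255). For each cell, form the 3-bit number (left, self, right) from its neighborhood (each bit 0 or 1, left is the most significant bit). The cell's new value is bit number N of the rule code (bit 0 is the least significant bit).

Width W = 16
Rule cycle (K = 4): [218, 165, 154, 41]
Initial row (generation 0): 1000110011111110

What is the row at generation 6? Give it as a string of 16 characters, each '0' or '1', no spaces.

Gen 0: 1000110011111110
Gen 1 (rule 218): 0101111111111111
Gen 2 (rule 165): 0110111111111110
Gen 3 (rule 154): 1100111111111101
Gen 4 (rule 41): 1000100000000010
Gen 5 (rule 218): 0101010000000101
Gen 6 (rule 165): 0111110111110111

Answer: 0111110111110111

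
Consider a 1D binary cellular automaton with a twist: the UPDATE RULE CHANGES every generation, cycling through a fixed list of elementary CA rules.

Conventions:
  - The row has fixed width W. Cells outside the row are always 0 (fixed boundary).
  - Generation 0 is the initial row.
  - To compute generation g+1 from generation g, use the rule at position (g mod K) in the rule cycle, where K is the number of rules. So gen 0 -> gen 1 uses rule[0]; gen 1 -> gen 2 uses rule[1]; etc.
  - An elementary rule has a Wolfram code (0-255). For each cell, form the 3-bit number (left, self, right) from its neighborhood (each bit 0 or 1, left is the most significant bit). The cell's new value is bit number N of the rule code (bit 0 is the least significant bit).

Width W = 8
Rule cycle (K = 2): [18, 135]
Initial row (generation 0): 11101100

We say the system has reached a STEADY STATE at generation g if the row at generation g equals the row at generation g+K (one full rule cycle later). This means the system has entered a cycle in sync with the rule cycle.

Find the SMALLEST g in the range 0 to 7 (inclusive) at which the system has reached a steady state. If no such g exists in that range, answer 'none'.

Gen 0: 11101100
Gen 1 (rule 18): 00000010
Gen 2 (rule 135): 11111110
Gen 3 (rule 18): 00000001
Gen 4 (rule 135): 11111111
Gen 5 (rule 18): 00000000
Gen 6 (rule 135): 11111111
Gen 7 (rule 18): 00000000
Gen 8 (rule 135): 11111111
Gen 9 (rule 18): 00000000

Answer: 4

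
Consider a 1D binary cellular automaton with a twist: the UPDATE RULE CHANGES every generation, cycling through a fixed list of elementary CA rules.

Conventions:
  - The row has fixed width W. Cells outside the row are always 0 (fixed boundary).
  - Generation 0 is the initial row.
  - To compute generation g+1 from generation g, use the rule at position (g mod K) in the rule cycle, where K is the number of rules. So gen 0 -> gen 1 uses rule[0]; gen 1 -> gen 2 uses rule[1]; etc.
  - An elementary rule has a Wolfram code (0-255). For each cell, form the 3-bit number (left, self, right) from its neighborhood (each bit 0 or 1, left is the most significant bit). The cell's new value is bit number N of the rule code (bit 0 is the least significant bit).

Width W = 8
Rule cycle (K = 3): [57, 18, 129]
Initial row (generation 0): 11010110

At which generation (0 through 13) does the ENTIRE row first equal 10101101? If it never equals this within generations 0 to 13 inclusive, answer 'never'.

Gen 0: 11010110
Gen 1 (rule 57): 10101101
Gen 2 (rule 18): 00000000
Gen 3 (rule 129): 11111111
Gen 4 (rule 57): 10000000
Gen 5 (rule 18): 01000000
Gen 6 (rule 129): 00011111
Gen 7 (rule 57): 11010000
Gen 8 (rule 18): 00001000
Gen 9 (rule 129): 11100011
Gen 10 (rule 57): 10011010
Gen 11 (rule 18): 01100001
Gen 12 (rule 129): 00001100
Gen 13 (rule 57): 11101011

Answer: 1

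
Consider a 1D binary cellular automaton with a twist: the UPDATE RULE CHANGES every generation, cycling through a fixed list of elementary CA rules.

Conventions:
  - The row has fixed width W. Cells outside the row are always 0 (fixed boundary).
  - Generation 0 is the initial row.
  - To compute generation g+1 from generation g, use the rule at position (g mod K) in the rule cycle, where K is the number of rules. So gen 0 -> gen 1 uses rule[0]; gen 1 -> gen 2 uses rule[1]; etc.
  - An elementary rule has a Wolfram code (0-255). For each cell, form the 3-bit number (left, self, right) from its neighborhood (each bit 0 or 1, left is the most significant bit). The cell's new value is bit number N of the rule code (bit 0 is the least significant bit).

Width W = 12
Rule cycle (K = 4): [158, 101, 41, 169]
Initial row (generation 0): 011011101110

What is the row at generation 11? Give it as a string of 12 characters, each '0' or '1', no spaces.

Answer: 100011010000

Derivation:
Gen 0: 011011101110
Gen 1 (rule 158): 110011001101
Gen 2 (rule 101): 010001000111
Gen 3 (rule 41): 000100010100
Gen 4 (rule 169): 110001001001
Gen 5 (rule 158): 101011111111
Gen 6 (rule 101): 111100000001
Gen 7 (rule 41): 100001111100
Gen 8 (rule 169): 001101111001
Gen 9 (rule 158): 011001110111
Gen 10 (rule 101): 001000011001
Gen 11 (rule 41): 100011010000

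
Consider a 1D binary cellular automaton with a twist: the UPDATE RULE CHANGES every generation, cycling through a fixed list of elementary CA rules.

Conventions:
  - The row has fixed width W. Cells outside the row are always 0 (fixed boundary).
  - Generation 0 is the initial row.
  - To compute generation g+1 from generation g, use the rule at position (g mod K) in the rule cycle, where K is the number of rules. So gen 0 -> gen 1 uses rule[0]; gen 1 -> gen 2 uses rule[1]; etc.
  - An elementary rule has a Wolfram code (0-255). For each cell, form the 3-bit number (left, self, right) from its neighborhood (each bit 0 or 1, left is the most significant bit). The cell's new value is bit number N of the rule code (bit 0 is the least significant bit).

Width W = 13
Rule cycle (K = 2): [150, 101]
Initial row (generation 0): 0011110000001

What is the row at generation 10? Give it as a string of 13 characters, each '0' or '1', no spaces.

Answer: 1011101011101

Derivation:
Gen 0: 0011110000001
Gen 1 (rule 150): 0101101000011
Gen 2 (rule 101): 0110111011001
Gen 3 (rule 150): 1000010000111
Gen 4 (rule 101): 1011010110001
Gen 5 (rule 150): 1000010001011
Gen 6 (rule 101): 1011010101101
Gen 7 (rule 150): 1000010100001
Gen 8 (rule 101): 1011011101101
Gen 9 (rule 150): 1000001000001
Gen 10 (rule 101): 1011101011101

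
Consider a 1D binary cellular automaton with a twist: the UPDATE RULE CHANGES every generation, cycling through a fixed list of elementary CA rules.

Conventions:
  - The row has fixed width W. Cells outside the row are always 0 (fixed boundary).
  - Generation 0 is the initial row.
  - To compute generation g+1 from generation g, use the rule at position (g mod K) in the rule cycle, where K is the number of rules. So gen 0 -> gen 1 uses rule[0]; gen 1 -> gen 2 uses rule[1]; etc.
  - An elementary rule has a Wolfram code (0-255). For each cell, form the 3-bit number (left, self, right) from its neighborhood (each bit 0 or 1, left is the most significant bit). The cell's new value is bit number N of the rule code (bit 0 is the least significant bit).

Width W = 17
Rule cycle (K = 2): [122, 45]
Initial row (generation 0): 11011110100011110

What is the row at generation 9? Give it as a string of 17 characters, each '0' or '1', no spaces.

Answer: 01010100000101111

Derivation:
Gen 0: 11011110100011110
Gen 1 (rule 122): 11110011010110011
Gen 2 (rule 45): 10000010111100010
Gen 3 (rule 122): 01000101100110101
Gen 4 (rule 45): 01010111000101111
Gen 5 (rule 122): 10101101101011001
Gen 6 (rule 45): 11111011011110001
Gen 7 (rule 122): 10001111110011010
Gen 8 (rule 45): 10101000000010110
Gen 9 (rule 122): 01010100000101111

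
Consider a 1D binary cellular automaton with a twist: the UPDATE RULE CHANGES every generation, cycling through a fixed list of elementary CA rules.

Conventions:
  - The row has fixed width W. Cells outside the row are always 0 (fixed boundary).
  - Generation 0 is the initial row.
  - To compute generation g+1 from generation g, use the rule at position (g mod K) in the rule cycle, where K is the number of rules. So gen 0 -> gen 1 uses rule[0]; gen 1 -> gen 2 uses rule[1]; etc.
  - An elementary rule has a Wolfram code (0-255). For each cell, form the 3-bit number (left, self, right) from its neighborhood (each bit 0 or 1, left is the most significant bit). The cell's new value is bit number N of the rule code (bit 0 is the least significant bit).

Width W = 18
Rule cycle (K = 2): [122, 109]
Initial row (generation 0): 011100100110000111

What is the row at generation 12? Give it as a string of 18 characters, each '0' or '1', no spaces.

Answer: 011011111111110110

Derivation:
Gen 0: 011100100110000111
Gen 1 (rule 122): 110111011111001101
Gen 2 (rule 109): 111101110001001111
Gen 3 (rule 122): 100111011010111001
Gen 4 (rule 109): 100101111111101001
Gen 5 (rule 122): 011011000000110110
Gen 6 (rule 109): 011111011110111110
Gen 7 (rule 122): 110001110011100011
Gen 8 (rule 109): 110101010010101011
Gen 9 (rule 122): 111010101101010111
Gen 10 (rule 109): 101111111111111101
Gen 11 (rule 122): 011000000000000110
Gen 12 (rule 109): 011011111111110110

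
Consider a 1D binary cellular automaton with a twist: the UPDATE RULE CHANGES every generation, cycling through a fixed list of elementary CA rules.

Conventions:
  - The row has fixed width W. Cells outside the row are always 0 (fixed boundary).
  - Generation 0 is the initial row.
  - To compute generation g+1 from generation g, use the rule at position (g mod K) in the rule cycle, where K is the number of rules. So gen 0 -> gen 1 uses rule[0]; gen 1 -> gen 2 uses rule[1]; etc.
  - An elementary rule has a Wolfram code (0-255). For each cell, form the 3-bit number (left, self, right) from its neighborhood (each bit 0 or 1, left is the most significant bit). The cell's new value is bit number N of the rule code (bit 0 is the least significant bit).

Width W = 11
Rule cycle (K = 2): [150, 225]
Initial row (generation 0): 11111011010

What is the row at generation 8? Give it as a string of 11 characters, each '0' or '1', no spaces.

Gen 0: 11111011010
Gen 1 (rule 150): 01110000011
Gen 2 (rule 225): 00110111001
Gen 3 (rule 150): 01000010111
Gen 4 (rule 225): 00011001011
Gen 5 (rule 150): 00100111000
Gen 6 (rule 225): 10000011011
Gen 7 (rule 150): 11000100000
Gen 8 (rule 225): 01010001111

Answer: 01010001111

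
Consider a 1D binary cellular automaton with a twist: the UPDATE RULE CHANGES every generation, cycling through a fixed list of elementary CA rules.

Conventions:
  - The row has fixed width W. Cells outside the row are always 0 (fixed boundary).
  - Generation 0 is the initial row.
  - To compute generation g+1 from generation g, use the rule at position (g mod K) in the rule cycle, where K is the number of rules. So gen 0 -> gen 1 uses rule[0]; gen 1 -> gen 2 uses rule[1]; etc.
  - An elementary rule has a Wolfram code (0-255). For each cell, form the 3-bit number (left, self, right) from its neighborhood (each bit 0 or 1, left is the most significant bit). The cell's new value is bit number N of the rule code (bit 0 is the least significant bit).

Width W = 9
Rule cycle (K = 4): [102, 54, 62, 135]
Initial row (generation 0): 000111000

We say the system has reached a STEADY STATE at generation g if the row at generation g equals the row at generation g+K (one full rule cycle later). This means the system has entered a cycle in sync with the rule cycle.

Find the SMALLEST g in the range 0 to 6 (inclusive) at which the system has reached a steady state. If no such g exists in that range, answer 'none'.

Answer: none

Derivation:
Gen 0: 000111000
Gen 1 (rule 102): 001001000
Gen 2 (rule 54): 011111100
Gen 3 (rule 62): 110000010
Gen 4 (rule 135): 000111110
Gen 5 (rule 102): 001000010
Gen 6 (rule 54): 011100111
Gen 7 (rule 62): 110011100
Gen 8 (rule 135): 000101001
Gen 9 (rule 102): 001111011
Gen 10 (rule 54): 010000100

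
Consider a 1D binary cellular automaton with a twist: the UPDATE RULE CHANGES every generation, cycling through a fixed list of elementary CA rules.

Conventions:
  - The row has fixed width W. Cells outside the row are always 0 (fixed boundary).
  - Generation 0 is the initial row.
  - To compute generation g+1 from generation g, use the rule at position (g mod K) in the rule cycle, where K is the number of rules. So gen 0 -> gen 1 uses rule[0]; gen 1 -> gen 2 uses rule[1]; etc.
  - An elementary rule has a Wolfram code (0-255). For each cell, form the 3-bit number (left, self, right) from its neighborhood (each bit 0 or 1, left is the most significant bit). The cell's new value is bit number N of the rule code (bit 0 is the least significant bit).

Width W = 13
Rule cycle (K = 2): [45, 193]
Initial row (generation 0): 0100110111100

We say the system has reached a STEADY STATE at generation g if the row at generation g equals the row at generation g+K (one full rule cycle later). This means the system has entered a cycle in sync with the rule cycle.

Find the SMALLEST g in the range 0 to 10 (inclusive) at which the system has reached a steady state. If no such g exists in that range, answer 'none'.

Gen 0: 0100110111100
Gen 1 (rule 45): 0100101100001
Gen 2 (rule 193): 0000000101100
Gen 3 (rule 45): 1111110111001
Gen 4 (rule 193): 0111110011000
Gen 5 (rule 45): 0100000010011
Gen 6 (rule 193): 0001111000001
Gen 7 (rule 45): 1101000011101
Gen 8 (rule 193): 0100011001100
Gen 9 (rule 45): 0101010001001
Gen 10 (rule 193): 0000000100000
Gen 11 (rule 45): 1111110101111
Gen 12 (rule 193): 0111110000111

Answer: none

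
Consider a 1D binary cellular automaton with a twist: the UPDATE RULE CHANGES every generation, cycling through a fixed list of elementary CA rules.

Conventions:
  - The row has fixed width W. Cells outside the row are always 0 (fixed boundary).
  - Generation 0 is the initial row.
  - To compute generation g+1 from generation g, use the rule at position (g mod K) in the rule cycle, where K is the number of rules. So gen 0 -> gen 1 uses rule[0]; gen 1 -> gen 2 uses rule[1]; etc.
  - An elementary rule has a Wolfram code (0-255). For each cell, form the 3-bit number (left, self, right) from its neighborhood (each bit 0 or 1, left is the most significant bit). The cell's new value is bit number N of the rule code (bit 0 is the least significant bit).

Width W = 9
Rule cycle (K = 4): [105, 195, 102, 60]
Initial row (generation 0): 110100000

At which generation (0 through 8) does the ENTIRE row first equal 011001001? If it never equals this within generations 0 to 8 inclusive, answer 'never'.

Answer: never

Derivation:
Gen 0: 110100000
Gen 1 (rule 105): 111001111
Gen 2 (rule 195): 011010111
Gen 3 (rule 102): 101111001
Gen 4 (rule 60): 111000101
Gen 5 (rule 105): 101010010
Gen 6 (rule 195): 000000100
Gen 7 (rule 102): 000001100
Gen 8 (rule 60): 000001010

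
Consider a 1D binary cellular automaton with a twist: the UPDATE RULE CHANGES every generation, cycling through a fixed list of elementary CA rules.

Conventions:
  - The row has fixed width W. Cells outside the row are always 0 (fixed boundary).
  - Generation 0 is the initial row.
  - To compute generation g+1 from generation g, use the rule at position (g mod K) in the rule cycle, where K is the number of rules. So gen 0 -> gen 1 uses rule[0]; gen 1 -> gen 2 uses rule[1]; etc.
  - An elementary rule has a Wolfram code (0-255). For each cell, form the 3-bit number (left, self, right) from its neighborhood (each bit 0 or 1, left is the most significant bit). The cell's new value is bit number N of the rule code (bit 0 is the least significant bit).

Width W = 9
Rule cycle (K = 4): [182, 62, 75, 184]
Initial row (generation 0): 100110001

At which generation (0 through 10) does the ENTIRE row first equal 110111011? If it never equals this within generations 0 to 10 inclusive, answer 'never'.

Gen 0: 100110001
Gen 1 (rule 182): 111001011
Gen 2 (rule 62): 100111110
Gen 3 (rule 75): 001100010
Gen 4 (rule 184): 001010001
Gen 5 (rule 182): 011111011
Gen 6 (rule 62): 110000110
Gen 7 (rule 75): 110111110
Gen 8 (rule 184): 101111101
Gen 9 (rule 182): 110111011
Gen 10 (rule 62): 101100110

Answer: 9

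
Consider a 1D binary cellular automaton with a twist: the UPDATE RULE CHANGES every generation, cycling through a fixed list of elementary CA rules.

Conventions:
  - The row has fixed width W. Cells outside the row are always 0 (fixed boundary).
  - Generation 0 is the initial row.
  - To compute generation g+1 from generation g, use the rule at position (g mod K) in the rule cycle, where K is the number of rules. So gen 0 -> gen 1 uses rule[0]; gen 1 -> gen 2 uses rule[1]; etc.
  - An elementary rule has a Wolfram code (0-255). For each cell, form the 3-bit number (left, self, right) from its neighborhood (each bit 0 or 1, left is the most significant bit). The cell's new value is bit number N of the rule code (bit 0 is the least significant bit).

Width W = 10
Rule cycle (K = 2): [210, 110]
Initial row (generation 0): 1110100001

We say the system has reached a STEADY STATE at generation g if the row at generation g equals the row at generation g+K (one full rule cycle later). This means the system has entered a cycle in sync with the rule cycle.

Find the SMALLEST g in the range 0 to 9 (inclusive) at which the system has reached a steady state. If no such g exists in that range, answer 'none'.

Answer: 3

Derivation:
Gen 0: 1110100001
Gen 1 (rule 210): 0110010010
Gen 2 (rule 110): 1110110110
Gen 3 (rule 210): 0110010011
Gen 4 (rule 110): 1110110111
Gen 5 (rule 210): 0110010011
Gen 6 (rule 110): 1110110111
Gen 7 (rule 210): 0110010011
Gen 8 (rule 110): 1110110111
Gen 9 (rule 210): 0110010011
Gen 10 (rule 110): 1110110111
Gen 11 (rule 210): 0110010011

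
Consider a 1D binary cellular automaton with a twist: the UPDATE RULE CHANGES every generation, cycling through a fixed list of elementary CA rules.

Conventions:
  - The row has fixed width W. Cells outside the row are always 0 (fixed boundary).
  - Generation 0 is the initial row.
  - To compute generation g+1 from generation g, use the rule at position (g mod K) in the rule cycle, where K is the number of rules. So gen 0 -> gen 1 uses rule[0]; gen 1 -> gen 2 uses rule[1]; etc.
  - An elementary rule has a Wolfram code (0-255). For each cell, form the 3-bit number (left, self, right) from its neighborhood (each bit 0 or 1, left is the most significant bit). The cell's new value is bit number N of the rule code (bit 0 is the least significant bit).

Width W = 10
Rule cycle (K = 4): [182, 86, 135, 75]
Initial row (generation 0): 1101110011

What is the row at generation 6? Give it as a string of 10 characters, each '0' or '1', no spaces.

Gen 0: 1101110011
Gen 1 (rule 182): 0010101100
Gen 2 (rule 86): 0110100110
Gen 3 (rule 135): 1000101000
Gen 4 (rule 75): 0011000011
Gen 5 (rule 182): 0100100100
Gen 6 (rule 86): 1111111110

Answer: 1111111110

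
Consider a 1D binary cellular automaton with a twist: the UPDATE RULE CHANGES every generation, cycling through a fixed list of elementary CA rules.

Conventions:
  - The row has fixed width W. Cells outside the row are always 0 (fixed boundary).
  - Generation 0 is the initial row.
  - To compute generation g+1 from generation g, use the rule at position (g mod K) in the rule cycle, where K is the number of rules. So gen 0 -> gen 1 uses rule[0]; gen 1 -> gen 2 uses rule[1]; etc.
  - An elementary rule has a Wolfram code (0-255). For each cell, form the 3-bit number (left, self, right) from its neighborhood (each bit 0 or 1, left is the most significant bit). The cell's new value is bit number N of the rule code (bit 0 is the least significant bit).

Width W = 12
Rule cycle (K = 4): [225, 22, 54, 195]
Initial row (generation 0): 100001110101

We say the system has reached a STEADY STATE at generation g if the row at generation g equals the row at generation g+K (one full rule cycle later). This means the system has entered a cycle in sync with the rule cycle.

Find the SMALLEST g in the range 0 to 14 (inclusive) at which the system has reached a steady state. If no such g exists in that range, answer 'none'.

Answer: none

Derivation:
Gen 0: 100001110101
Gen 1 (rule 225): 001100111010
Gen 2 (rule 22): 010011000011
Gen 3 (rule 54): 111100100100
Gen 4 (rule 195): 011101001001
Gen 5 (rule 225): 001110000000
Gen 6 (rule 22): 010001000000
Gen 7 (rule 54): 111011100000
Gen 8 (rule 195): 011001101111
Gen 9 (rule 225): 001000110111
Gen 10 (rule 22): 011101000000
Gen 11 (rule 54): 100011100000
Gen 12 (rule 195): 001101101111
Gen 13 (rule 225): 100110110111
Gen 14 (rule 22): 111000000000
Gen 15 (rule 54): 000100000000
Gen 16 (rule 195): 111001111111
Gen 17 (rule 225): 011000111111
Gen 18 (rule 22): 100101000000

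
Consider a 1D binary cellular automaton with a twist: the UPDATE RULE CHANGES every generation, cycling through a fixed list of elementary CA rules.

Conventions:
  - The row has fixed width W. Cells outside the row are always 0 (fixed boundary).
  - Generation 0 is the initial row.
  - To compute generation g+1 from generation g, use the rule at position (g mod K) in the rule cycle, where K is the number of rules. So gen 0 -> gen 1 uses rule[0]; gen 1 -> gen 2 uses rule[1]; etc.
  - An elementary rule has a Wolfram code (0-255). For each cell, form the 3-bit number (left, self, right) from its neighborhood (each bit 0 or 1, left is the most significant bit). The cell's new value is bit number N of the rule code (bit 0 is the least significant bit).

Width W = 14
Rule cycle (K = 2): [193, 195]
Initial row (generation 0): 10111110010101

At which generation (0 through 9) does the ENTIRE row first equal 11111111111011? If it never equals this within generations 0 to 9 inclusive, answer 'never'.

Gen 0: 10111110010101
Gen 1 (rule 193): 00011110000000
Gen 2 (rule 195): 11101110111111
Gen 3 (rule 193): 01100110011111
Gen 4 (rule 195): 10101010101111
Gen 5 (rule 193): 00000000000111
Gen 6 (rule 195): 11111111111011
Gen 7 (rule 193): 01111111111001
Gen 8 (rule 195): 10111111111010
Gen 9 (rule 193): 00011111111000

Answer: 6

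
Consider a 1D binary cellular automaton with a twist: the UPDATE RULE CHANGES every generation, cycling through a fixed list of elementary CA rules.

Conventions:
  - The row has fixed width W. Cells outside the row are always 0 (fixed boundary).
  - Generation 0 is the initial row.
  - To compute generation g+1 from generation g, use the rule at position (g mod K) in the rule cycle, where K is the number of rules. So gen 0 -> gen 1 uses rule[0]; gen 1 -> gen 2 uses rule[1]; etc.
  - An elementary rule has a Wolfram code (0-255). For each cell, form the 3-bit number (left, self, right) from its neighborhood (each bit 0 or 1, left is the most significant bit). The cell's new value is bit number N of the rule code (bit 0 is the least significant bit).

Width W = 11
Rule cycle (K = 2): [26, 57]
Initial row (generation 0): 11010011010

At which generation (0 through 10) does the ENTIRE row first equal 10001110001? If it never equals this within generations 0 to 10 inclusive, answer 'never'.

Answer: 1

Derivation:
Gen 0: 11010011010
Gen 1 (rule 26): 10001110001
Gen 2 (rule 57): 01101001100
Gen 3 (rule 26): 11000111010
Gen 4 (rule 57): 10110100101
Gen 5 (rule 26): 00100011000
Gen 6 (rule 57): 10011010111
Gen 7 (rule 26): 01110000100
Gen 8 (rule 57): 01001110011
Gen 9 (rule 26): 10111001110
Gen 10 (rule 57): 01100101001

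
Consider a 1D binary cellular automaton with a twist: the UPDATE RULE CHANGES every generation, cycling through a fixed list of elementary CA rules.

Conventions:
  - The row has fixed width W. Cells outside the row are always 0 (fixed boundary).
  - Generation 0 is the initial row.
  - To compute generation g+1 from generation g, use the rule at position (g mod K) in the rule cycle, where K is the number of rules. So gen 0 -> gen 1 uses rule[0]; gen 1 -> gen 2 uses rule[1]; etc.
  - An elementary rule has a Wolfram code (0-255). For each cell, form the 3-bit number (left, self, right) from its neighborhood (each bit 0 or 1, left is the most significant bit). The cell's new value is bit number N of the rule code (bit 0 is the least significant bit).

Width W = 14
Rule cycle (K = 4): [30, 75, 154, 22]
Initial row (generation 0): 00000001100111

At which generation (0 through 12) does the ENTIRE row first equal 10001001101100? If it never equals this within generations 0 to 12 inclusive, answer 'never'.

Answer: never

Derivation:
Gen 0: 00000001100111
Gen 1 (rule 30): 00000011011100
Gen 2 (rule 75): 11111111010101
Gen 3 (rule 154): 11111110000000
Gen 4 (rule 22): 00000001000000
Gen 5 (rule 30): 00000011100000
Gen 6 (rule 75): 11111110101111
Gen 7 (rule 154): 11111100001110
Gen 8 (rule 22): 00000010010001
Gen 9 (rule 30): 00000111111011
Gen 10 (rule 75): 11111100001011
Gen 11 (rule 154): 11111010010010
Gen 12 (rule 22): 00000011111111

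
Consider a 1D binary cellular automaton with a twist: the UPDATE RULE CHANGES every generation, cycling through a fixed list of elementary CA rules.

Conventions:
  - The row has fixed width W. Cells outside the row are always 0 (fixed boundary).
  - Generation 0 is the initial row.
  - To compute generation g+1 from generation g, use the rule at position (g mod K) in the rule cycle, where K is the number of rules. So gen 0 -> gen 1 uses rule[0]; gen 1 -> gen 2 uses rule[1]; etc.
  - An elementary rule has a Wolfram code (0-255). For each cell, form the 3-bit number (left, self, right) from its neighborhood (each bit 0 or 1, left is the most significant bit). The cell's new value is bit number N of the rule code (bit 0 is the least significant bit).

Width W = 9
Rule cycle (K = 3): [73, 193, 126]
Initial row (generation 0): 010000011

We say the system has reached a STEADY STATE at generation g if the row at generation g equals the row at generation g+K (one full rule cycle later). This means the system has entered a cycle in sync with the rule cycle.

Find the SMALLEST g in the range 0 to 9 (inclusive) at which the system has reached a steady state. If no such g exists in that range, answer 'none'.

Gen 0: 010000011
Gen 1 (rule 73): 000111011
Gen 2 (rule 193): 110011001
Gen 3 (rule 126): 111111111
Gen 4 (rule 73): 100000001
Gen 5 (rule 193): 001111100
Gen 6 (rule 126): 011000110
Gen 7 (rule 73): 011010110
Gen 8 (rule 193): 001000010
Gen 9 (rule 126): 011100111
Gen 10 (rule 73): 010100101
Gen 11 (rule 193): 000000000
Gen 12 (rule 126): 000000000

Answer: none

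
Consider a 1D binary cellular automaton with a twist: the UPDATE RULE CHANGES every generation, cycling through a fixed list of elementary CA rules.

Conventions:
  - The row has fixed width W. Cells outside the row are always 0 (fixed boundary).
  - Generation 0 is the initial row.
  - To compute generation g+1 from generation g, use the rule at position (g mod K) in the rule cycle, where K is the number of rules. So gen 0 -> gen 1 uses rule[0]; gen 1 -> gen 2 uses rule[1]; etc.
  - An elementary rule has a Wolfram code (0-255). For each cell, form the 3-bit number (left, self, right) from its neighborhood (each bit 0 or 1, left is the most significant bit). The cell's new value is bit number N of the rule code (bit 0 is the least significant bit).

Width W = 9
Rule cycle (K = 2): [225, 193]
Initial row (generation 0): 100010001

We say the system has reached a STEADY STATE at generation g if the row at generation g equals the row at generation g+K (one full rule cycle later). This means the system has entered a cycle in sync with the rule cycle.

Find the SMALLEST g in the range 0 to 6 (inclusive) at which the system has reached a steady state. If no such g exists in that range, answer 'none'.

Answer: 0

Derivation:
Gen 0: 100010001
Gen 1 (rule 225): 001000100
Gen 2 (rule 193): 100010001
Gen 3 (rule 225): 001000100
Gen 4 (rule 193): 100010001
Gen 5 (rule 225): 001000100
Gen 6 (rule 193): 100010001
Gen 7 (rule 225): 001000100
Gen 8 (rule 193): 100010001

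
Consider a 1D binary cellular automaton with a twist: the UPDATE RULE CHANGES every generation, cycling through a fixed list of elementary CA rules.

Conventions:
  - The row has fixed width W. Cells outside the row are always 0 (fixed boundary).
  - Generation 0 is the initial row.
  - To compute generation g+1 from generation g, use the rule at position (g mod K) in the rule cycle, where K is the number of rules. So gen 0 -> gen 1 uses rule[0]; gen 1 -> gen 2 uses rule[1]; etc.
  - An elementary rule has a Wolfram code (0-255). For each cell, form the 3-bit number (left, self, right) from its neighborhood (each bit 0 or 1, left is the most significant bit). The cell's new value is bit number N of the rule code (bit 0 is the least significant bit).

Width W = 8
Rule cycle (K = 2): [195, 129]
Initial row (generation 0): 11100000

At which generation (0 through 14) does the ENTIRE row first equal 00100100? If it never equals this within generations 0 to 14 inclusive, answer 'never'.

Answer: never

Derivation:
Gen 0: 11100000
Gen 1 (rule 195): 01101111
Gen 2 (rule 129): 00000110
Gen 3 (rule 195): 11111010
Gen 4 (rule 129): 01110000
Gen 5 (rule 195): 10110111
Gen 6 (rule 129): 00000010
Gen 7 (rule 195): 11111100
Gen 8 (rule 129): 01111001
Gen 9 (rule 195): 10111010
Gen 10 (rule 129): 00010000
Gen 11 (rule 195): 11100111
Gen 12 (rule 129): 01000010
Gen 13 (rule 195): 10011100
Gen 14 (rule 129): 00001001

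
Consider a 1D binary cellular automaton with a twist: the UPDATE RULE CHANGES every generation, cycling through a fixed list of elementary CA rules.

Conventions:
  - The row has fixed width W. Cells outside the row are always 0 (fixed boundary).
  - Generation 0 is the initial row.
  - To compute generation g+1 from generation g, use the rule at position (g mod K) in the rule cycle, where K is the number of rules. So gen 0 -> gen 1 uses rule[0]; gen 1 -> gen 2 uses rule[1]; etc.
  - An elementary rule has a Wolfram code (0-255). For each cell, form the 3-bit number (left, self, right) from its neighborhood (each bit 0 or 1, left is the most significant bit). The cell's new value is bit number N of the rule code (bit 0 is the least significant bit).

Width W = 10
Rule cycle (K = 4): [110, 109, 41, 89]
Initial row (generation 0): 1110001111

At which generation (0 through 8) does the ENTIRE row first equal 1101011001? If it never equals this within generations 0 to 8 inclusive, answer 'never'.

Gen 0: 1110001111
Gen 1 (rule 110): 1010011001
Gen 2 (rule 109): 1110011001
Gen 3 (rule 41): 1000010000
Gen 4 (rule 89): 0111001111
Gen 5 (rule 110): 1101011001
Gen 6 (rule 109): 1111111001
Gen 7 (rule 41): 1000000000
Gen 8 (rule 89): 0111111111

Answer: 5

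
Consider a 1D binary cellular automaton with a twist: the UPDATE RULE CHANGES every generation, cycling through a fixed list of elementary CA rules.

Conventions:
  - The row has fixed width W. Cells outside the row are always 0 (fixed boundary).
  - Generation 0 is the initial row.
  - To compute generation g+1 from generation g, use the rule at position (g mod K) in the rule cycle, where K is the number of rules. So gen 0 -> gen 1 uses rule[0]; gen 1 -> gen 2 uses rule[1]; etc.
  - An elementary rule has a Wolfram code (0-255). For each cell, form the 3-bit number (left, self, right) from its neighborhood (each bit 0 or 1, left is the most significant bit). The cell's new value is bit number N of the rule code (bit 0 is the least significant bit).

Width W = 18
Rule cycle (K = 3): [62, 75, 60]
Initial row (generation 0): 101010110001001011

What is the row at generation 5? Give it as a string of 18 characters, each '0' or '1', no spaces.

Answer: 000011101010001110

Derivation:
Gen 0: 101010110001001011
Gen 1 (rule 62): 111111101011111110
Gen 2 (rule 75): 100000100010000010
Gen 3 (rule 60): 110000110011000011
Gen 4 (rule 62): 101001101110100110
Gen 5 (rule 75): 000011101010001110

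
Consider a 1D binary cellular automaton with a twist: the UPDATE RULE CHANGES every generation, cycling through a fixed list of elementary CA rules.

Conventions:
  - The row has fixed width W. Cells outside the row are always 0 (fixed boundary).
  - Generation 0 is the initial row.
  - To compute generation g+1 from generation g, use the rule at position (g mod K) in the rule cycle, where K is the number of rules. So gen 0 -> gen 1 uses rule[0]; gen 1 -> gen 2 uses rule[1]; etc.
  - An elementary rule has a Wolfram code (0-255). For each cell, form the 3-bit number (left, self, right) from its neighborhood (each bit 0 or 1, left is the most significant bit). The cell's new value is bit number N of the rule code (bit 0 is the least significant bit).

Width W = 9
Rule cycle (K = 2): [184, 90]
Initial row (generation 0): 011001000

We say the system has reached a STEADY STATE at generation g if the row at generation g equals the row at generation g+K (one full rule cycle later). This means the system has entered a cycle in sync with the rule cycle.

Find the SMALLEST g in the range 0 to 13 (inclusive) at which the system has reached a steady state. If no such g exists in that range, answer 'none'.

Gen 0: 011001000
Gen 1 (rule 184): 010100100
Gen 2 (rule 90): 100011010
Gen 3 (rule 184): 010010101
Gen 4 (rule 90): 101100000
Gen 5 (rule 184): 011010000
Gen 6 (rule 90): 111001000
Gen 7 (rule 184): 110100100
Gen 8 (rule 90): 110011010
Gen 9 (rule 184): 101010101
Gen 10 (rule 90): 000000000
Gen 11 (rule 184): 000000000
Gen 12 (rule 90): 000000000
Gen 13 (rule 184): 000000000
Gen 14 (rule 90): 000000000
Gen 15 (rule 184): 000000000

Answer: 10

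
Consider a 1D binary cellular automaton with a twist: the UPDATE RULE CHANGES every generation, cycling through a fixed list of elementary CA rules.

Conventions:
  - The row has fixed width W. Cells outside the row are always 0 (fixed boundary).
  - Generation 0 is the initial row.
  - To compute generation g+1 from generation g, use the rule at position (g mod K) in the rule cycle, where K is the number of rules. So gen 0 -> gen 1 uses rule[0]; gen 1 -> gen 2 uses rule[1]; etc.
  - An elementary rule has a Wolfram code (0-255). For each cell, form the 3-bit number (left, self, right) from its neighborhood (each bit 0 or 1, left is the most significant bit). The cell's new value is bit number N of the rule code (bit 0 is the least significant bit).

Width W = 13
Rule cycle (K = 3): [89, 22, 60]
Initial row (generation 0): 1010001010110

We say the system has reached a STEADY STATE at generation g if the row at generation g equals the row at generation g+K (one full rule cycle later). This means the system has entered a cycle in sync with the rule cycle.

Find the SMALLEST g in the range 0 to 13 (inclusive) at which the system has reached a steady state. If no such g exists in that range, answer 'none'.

Answer: 7

Derivation:
Gen 0: 1010001010110
Gen 1 (rule 89): 0001100000111
Gen 2 (rule 22): 0010010001000
Gen 3 (rule 60): 0011011001100
Gen 4 (rule 89): 1011011101111
Gen 5 (rule 22): 1000000000000
Gen 6 (rule 60): 1100000000000
Gen 7 (rule 89): 1111111111111
Gen 8 (rule 22): 0000000000000
Gen 9 (rule 60): 0000000000000
Gen 10 (rule 89): 1111111111111
Gen 11 (rule 22): 0000000000000
Gen 12 (rule 60): 0000000000000
Gen 13 (rule 89): 1111111111111
Gen 14 (rule 22): 0000000000000
Gen 15 (rule 60): 0000000000000
Gen 16 (rule 89): 1111111111111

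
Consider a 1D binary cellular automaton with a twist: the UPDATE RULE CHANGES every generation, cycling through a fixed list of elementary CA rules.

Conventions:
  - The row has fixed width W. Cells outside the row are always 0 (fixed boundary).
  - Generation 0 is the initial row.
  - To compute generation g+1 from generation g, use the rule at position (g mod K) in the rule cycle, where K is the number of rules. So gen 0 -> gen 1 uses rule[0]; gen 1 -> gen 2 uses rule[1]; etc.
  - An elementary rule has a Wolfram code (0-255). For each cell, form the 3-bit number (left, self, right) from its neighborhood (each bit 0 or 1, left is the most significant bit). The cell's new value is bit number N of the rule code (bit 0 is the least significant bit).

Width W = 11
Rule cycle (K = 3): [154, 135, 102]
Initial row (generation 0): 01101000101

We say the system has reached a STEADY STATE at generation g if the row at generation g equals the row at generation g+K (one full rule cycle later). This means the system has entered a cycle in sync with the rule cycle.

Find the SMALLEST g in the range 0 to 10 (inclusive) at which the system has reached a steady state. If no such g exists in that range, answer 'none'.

Answer: none

Derivation:
Gen 0: 01101000101
Gen 1 (rule 154): 11000101000
Gen 2 (rule 135): 00011101011
Gen 3 (rule 102): 00100111101
Gen 4 (rule 154): 01011111000
Gen 5 (rule 135): 11001110011
Gen 6 (rule 102): 01010010101
Gen 7 (rule 154): 10001100000
Gen 8 (rule 135): 10110001111
Gen 9 (rule 102): 11010010001
Gen 10 (rule 154): 10001101010
Gen 11 (rule 135): 10110001010
Gen 12 (rule 102): 11010011110
Gen 13 (rule 154): 10001111101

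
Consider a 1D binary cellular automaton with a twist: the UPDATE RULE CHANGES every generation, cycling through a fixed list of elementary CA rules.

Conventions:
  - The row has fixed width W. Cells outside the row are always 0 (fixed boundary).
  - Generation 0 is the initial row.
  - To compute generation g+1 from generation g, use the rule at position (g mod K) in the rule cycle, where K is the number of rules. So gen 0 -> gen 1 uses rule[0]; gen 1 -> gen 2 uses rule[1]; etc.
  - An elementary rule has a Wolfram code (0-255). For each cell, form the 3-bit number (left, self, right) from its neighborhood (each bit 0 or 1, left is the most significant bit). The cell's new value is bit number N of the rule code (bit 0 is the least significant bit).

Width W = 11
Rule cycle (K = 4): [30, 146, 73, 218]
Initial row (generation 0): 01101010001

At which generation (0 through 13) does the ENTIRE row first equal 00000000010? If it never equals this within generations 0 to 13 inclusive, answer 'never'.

Answer: 12

Derivation:
Gen 0: 01101010001
Gen 1 (rule 30): 11001011011
Gen 2 (rule 146): 00110000000
Gen 3 (rule 73): 10110111111
Gen 4 (rule 218): 00110111111
Gen 5 (rule 30): 01100100000
Gen 6 (rule 146): 10011010000
Gen 7 (rule 73): 00011000111
Gen 8 (rule 218): 00111101111
Gen 9 (rule 30): 01100001000
Gen 10 (rule 146): 10010010100
Gen 11 (rule 73): 00000000001
Gen 12 (rule 218): 00000000010
Gen 13 (rule 30): 00000000111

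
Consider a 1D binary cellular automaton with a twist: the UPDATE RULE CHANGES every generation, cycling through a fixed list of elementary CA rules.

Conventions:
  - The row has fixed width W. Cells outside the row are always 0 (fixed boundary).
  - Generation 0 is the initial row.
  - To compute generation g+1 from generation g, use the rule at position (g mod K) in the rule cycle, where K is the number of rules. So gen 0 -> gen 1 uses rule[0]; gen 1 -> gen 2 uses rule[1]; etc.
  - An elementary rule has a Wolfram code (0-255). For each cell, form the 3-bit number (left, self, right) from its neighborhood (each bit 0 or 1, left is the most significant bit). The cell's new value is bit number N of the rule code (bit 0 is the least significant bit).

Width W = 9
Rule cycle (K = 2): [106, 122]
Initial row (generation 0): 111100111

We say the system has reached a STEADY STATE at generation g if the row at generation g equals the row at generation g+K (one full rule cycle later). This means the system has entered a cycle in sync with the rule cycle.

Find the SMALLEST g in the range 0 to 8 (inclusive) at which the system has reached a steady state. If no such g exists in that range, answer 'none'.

Answer: none

Derivation:
Gen 0: 111100111
Gen 1 (rule 106): 100101101
Gen 2 (rule 122): 011011110
Gen 3 (rule 106): 111110010
Gen 4 (rule 122): 100011101
Gen 5 (rule 106): 000110110
Gen 6 (rule 122): 001111111
Gen 7 (rule 106): 011000001
Gen 8 (rule 122): 111100010
Gen 9 (rule 106): 100100100
Gen 10 (rule 122): 011011010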